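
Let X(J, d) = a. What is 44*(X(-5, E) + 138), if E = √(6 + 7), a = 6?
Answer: 6336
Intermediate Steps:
E = √13 ≈ 3.6056
X(J, d) = 6
44*(X(-5, E) + 138) = 44*(6 + 138) = 44*144 = 6336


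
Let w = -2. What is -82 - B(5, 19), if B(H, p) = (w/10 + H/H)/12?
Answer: -1231/15 ≈ -82.067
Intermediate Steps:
B(H, p) = 1/15 (B(H, p) = (-2/10 + H/H)/12 = (-2*⅒ + 1)*(1/12) = (-⅕ + 1)*(1/12) = (⅘)*(1/12) = 1/15)
-82 - B(5, 19) = -82 - 1*1/15 = -82 - 1/15 = -1231/15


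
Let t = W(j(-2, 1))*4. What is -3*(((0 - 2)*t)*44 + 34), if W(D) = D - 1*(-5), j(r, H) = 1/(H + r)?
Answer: 4122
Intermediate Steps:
W(D) = 5 + D (W(D) = D + 5 = 5 + D)
t = 16 (t = (5 + 1/(1 - 2))*4 = (5 + 1/(-1))*4 = (5 - 1)*4 = 4*4 = 16)
-3*(((0 - 2)*t)*44 + 34) = -3*(((0 - 2)*16)*44 + 34) = -3*(-2*16*44 + 34) = -3*(-32*44 + 34) = -3*(-1408 + 34) = -3*(-1374) = 4122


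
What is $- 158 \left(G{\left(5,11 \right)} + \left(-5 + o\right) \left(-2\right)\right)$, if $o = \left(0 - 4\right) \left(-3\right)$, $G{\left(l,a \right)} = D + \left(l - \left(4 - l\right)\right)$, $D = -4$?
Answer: $1896$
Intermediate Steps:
$G{\left(l,a \right)} = -8 + 2 l$ ($G{\left(l,a \right)} = -4 + \left(l - \left(4 - l\right)\right) = -4 + \left(l + \left(-4 + l\right)\right) = -4 + \left(-4 + 2 l\right) = -8 + 2 l$)
$o = 12$ ($o = \left(-4\right) \left(-3\right) = 12$)
$- 158 \left(G{\left(5,11 \right)} + \left(-5 + o\right) \left(-2\right)\right) = - 158 \left(\left(-8 + 2 \cdot 5\right) + \left(-5 + 12\right) \left(-2\right)\right) = - 158 \left(\left(-8 + 10\right) + 7 \left(-2\right)\right) = - 158 \left(2 - 14\right) = \left(-158\right) \left(-12\right) = 1896$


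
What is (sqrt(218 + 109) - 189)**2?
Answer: (189 - sqrt(327))**2 ≈ 29213.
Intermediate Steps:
(sqrt(218 + 109) - 189)**2 = (sqrt(327) - 189)**2 = (-189 + sqrt(327))**2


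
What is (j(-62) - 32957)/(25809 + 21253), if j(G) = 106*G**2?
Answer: 374507/47062 ≈ 7.9577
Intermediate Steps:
(j(-62) - 32957)/(25809 + 21253) = (106*(-62)**2 - 32957)/(25809 + 21253) = (106*3844 - 32957)/47062 = (407464 - 32957)*(1/47062) = 374507*(1/47062) = 374507/47062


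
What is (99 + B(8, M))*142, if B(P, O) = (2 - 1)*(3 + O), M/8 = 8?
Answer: 23572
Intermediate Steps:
M = 64 (M = 8*8 = 64)
B(P, O) = 3 + O (B(P, O) = 1*(3 + O) = 3 + O)
(99 + B(8, M))*142 = (99 + (3 + 64))*142 = (99 + 67)*142 = 166*142 = 23572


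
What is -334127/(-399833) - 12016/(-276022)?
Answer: 48515398061/55181352163 ≈ 0.87920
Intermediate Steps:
-334127/(-399833) - 12016/(-276022) = -334127*(-1/399833) - 12016*(-1/276022) = 334127/399833 + 6008/138011 = 48515398061/55181352163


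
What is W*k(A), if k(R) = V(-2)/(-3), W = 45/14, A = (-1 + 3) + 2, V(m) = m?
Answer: 15/7 ≈ 2.1429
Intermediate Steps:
A = 4 (A = 2 + 2 = 4)
W = 45/14 (W = 45*(1/14) = 45/14 ≈ 3.2143)
k(R) = ⅔ (k(R) = -2/(-3) = -2*(-⅓) = ⅔)
W*k(A) = (45/14)*(⅔) = 15/7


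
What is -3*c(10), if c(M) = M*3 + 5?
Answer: -105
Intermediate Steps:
c(M) = 5 + 3*M (c(M) = 3*M + 5 = 5 + 3*M)
-3*c(10) = -3*(5 + 3*10) = -3*(5 + 30) = -3*35 = -105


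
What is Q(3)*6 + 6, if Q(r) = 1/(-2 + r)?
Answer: 12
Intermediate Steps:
Q(3)*6 + 6 = 6/(-2 + 3) + 6 = 6/1 + 6 = 1*6 + 6 = 6 + 6 = 12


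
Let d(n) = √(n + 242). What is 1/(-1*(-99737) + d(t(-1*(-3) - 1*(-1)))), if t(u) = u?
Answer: 99737/9947468923 - √246/9947468923 ≈ 1.0025e-5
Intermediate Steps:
d(n) = √(242 + n)
1/(-1*(-99737) + d(t(-1*(-3) - 1*(-1)))) = 1/(-1*(-99737) + √(242 + (-1*(-3) - 1*(-1)))) = 1/(99737 + √(242 + (3 + 1))) = 1/(99737 + √(242 + 4)) = 1/(99737 + √246)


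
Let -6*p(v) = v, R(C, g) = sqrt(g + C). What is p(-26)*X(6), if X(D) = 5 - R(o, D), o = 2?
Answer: 65/3 - 26*sqrt(2)/3 ≈ 9.4102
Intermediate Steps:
R(C, g) = sqrt(C + g)
p(v) = -v/6
X(D) = 5 - sqrt(2 + D)
p(-26)*X(6) = (-1/6*(-26))*(5 - sqrt(2 + 6)) = 13*(5 - sqrt(8))/3 = 13*(5 - 2*sqrt(2))/3 = 65/3 - 26*sqrt(2)/3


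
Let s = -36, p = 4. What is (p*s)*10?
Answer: -1440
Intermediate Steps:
(p*s)*10 = (4*(-36))*10 = -144*10 = -1440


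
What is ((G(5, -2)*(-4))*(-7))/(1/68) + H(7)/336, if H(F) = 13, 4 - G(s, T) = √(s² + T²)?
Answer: 2558989/336 - 1904*√29 ≈ -2637.3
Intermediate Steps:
G(s, T) = 4 - √(T² + s²) (G(s, T) = 4 - √(s² + T²) = 4 - √(T² + s²))
((G(5, -2)*(-4))*(-7))/(1/68) + H(7)/336 = (((4 - √((-2)² + 5²))*(-4))*(-7))/(1/68) + 13/336 = (((4 - √(4 + 25))*(-4))*(-7))/(1/68) + 13*(1/336) = (((4 - √29)*(-4))*(-7))*68 + 13/336 = ((-16 + 4*√29)*(-7))*68 + 13/336 = (112 - 28*√29)*68 + 13/336 = (7616 - 1904*√29) + 13/336 = 2558989/336 - 1904*√29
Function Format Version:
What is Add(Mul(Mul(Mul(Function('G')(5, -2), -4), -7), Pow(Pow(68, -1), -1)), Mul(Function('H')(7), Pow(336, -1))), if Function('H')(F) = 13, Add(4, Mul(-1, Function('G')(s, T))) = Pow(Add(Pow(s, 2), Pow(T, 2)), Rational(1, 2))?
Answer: Add(Rational(2558989, 336), Mul(-1904, Pow(29, Rational(1, 2)))) ≈ -2637.3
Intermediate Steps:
Function('G')(s, T) = Add(4, Mul(-1, Pow(Add(Pow(T, 2), Pow(s, 2)), Rational(1, 2)))) (Function('G')(s, T) = Add(4, Mul(-1, Pow(Add(Pow(s, 2), Pow(T, 2)), Rational(1, 2)))) = Add(4, Mul(-1, Pow(Add(Pow(T, 2), Pow(s, 2)), Rational(1, 2)))))
Add(Mul(Mul(Mul(Function('G')(5, -2), -4), -7), Pow(Pow(68, -1), -1)), Mul(Function('H')(7), Pow(336, -1))) = Add(Mul(Mul(Mul(Add(4, Mul(-1, Pow(Add(Pow(-2, 2), Pow(5, 2)), Rational(1, 2)))), -4), -7), Pow(Pow(68, -1), -1)), Mul(13, Pow(336, -1))) = Add(Mul(Mul(Mul(Add(4, Mul(-1, Pow(Add(4, 25), Rational(1, 2)))), -4), -7), Pow(Rational(1, 68), -1)), Mul(13, Rational(1, 336))) = Add(Mul(Mul(Mul(Add(4, Mul(-1, Pow(29, Rational(1, 2)))), -4), -7), 68), Rational(13, 336)) = Add(Mul(Mul(Add(-16, Mul(4, Pow(29, Rational(1, 2)))), -7), 68), Rational(13, 336)) = Add(Mul(Add(112, Mul(-28, Pow(29, Rational(1, 2)))), 68), Rational(13, 336)) = Add(Add(7616, Mul(-1904, Pow(29, Rational(1, 2)))), Rational(13, 336)) = Add(Rational(2558989, 336), Mul(-1904, Pow(29, Rational(1, 2))))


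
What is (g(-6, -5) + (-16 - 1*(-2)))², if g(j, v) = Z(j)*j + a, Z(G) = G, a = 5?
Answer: 729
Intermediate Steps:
g(j, v) = 5 + j² (g(j, v) = j*j + 5 = j² + 5 = 5 + j²)
(g(-6, -5) + (-16 - 1*(-2)))² = ((5 + (-6)²) + (-16 - 1*(-2)))² = ((5 + 36) + (-16 + 2))² = (41 - 14)² = 27² = 729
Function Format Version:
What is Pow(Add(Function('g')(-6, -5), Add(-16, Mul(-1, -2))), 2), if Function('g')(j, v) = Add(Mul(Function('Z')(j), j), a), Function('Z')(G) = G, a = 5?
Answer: 729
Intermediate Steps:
Function('g')(j, v) = Add(5, Pow(j, 2)) (Function('g')(j, v) = Add(Mul(j, j), 5) = Add(Pow(j, 2), 5) = Add(5, Pow(j, 2)))
Pow(Add(Function('g')(-6, -5), Add(-16, Mul(-1, -2))), 2) = Pow(Add(Add(5, Pow(-6, 2)), Add(-16, Mul(-1, -2))), 2) = Pow(Add(Add(5, 36), Add(-16, 2)), 2) = Pow(Add(41, -14), 2) = Pow(27, 2) = 729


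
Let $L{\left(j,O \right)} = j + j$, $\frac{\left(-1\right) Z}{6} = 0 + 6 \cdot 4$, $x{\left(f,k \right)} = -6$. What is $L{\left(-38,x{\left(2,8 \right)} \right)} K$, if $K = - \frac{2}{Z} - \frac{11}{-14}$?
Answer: $- \frac{7657}{126} \approx -60.77$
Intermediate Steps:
$Z = -144$ ($Z = - 6 \left(0 + 6 \cdot 4\right) = - 6 \left(0 + 24\right) = \left(-6\right) 24 = -144$)
$K = \frac{403}{504}$ ($K = - \frac{2}{-144} - \frac{11}{-14} = \left(-2\right) \left(- \frac{1}{144}\right) - - \frac{11}{14} = \frac{1}{72} + \frac{11}{14} = \frac{403}{504} \approx 0.7996$)
$L{\left(j,O \right)} = 2 j$
$L{\left(-38,x{\left(2,8 \right)} \right)} K = 2 \left(-38\right) \frac{403}{504} = \left(-76\right) \frac{403}{504} = - \frac{7657}{126}$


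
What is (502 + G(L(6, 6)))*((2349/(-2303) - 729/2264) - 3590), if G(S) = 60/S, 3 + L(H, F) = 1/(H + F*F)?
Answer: -112782050068969/65174900 ≈ -1.7305e+6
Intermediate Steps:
L(H, F) = -3 + 1/(H + F²) (L(H, F) = -3 + 1/(H + F*F) = -3 + 1/(H + F²))
(502 + G(L(6, 6)))*((2349/(-2303) - 729/2264) - 3590) = (502 + 60/(((1 - 3*6 - 3*6²)/(6 + 6²))))*((2349/(-2303) - 729/2264) - 3590) = (502 + 60/(((1 - 18 - 3*36)/(6 + 36))))*((2349*(-1/2303) - 729*1/2264) - 3590) = (502 + 60/(((1 - 18 - 108)/42)))*((-2349/2303 - 729/2264) - 3590) = (502 + 60/(((1/42)*(-125))))*(-6997023/5213992 - 3590) = (502 + 60/(-125/42))*(-18725228303/5213992) = (502 + 60*(-42/125))*(-18725228303/5213992) = (502 - 504/25)*(-18725228303/5213992) = (12046/25)*(-18725228303/5213992) = -112782050068969/65174900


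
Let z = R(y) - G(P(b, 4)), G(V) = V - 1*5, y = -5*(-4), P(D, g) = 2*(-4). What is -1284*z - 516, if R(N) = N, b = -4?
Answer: -42888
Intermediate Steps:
P(D, g) = -8
y = 20
G(V) = -5 + V (G(V) = V - 5 = -5 + V)
z = 33 (z = 20 - (-5 - 8) = 20 - 1*(-13) = 20 + 13 = 33)
-1284*z - 516 = -1284*33 - 516 = -42372 - 516 = -42888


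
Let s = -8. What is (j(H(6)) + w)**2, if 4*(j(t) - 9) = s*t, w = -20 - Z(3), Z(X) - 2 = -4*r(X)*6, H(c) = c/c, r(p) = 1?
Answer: 81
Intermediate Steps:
H(c) = 1
Z(X) = -22 (Z(X) = 2 - 4*1*6 = 2 - 4*6 = 2 - 24 = -22)
w = 2 (w = -20 - 1*(-22) = -20 + 22 = 2)
j(t) = 9 - 2*t (j(t) = 9 + (-8*t)/4 = 9 - 2*t)
(j(H(6)) + w)**2 = ((9 - 2*1) + 2)**2 = ((9 - 2) + 2)**2 = (7 + 2)**2 = 9**2 = 81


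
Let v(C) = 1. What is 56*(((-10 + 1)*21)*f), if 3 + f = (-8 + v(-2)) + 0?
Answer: 105840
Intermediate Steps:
f = -10 (f = -3 + ((-8 + 1) + 0) = -3 + (-7 + 0) = -3 - 7 = -10)
56*(((-10 + 1)*21)*f) = 56*(((-10 + 1)*21)*(-10)) = 56*(-9*21*(-10)) = 56*(-189*(-10)) = 56*1890 = 105840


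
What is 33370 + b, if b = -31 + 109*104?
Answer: 44675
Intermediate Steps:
b = 11305 (b = -31 + 11336 = 11305)
33370 + b = 33370 + 11305 = 44675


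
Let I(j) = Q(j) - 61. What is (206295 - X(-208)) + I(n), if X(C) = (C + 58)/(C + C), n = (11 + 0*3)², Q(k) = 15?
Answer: 42899717/208 ≈ 2.0625e+5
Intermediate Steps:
n = 121 (n = (11 + 0)² = 11² = 121)
X(C) = (58 + C)/(2*C) (X(C) = (58 + C)/((2*C)) = (58 + C)*(1/(2*C)) = (58 + C)/(2*C))
I(j) = -46 (I(j) = 15 - 61 = -46)
(206295 - X(-208)) + I(n) = (206295 - (58 - 208)/(2*(-208))) - 46 = (206295 - (-1)*(-150)/(2*208)) - 46 = (206295 - 1*75/208) - 46 = (206295 - 75/208) - 46 = 42909285/208 - 46 = 42899717/208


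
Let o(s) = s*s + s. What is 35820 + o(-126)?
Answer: 51570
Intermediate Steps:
o(s) = s + s**2 (o(s) = s**2 + s = s + s**2)
35820 + o(-126) = 35820 - 126*(1 - 126) = 35820 - 126*(-125) = 35820 + 15750 = 51570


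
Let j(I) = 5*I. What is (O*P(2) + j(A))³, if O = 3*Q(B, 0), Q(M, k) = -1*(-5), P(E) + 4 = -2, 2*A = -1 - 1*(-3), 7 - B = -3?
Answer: -614125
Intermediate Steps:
B = 10 (B = 7 - 1*(-3) = 7 + 3 = 10)
A = 1 (A = (-1 - 1*(-3))/2 = (-1 + 3)/2 = (½)*2 = 1)
P(E) = -6 (P(E) = -4 - 2 = -6)
Q(M, k) = 5
O = 15 (O = 3*5 = 15)
(O*P(2) + j(A))³ = (15*(-6) + 5*1)³ = (-90 + 5)³ = (-85)³ = -614125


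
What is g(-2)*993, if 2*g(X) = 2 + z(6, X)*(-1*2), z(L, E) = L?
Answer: -4965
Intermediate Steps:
g(X) = -5 (g(X) = (2 + 6*(-1*2))/2 = (2 + 6*(-2))/2 = (2 - 12)/2 = (1/2)*(-10) = -5)
g(-2)*993 = -5*993 = -4965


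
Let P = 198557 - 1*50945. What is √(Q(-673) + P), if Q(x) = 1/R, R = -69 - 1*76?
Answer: 7*√63337595/145 ≈ 384.20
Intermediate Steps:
R = -145 (R = -69 - 76 = -145)
Q(x) = -1/145 (Q(x) = 1/(-145) = -1/145)
P = 147612 (P = 198557 - 50945 = 147612)
√(Q(-673) + P) = √(-1/145 + 147612) = √(21403739/145) = 7*√63337595/145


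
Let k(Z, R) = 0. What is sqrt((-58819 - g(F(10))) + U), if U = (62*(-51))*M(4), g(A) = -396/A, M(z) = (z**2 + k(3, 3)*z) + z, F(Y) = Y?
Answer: I*sqrt(3050485)/5 ≈ 349.31*I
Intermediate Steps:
M(z) = z + z**2 (M(z) = (z**2 + 0*z) + z = (z**2 + 0) + z = z**2 + z = z + z**2)
U = -63240 (U = (62*(-51))*(4*(1 + 4)) = -12648*5 = -3162*20 = -63240)
sqrt((-58819 - g(F(10))) + U) = sqrt((-58819 - (-396)/10) - 63240) = sqrt((-58819 - 1*(-198/5)) - 63240) = sqrt((-58819 + 198/5) - 63240) = sqrt(-293897/5 - 63240) = sqrt(-610097/5) = I*sqrt(3050485)/5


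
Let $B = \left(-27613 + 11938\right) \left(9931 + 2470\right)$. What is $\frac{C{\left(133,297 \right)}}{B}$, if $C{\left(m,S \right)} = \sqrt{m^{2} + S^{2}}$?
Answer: $- \frac{\sqrt{105898}}{194385675} \approx -1.6741 \cdot 10^{-6}$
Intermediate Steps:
$C{\left(m,S \right)} = \sqrt{S^{2} + m^{2}}$
$B = -194385675$ ($B = \left(-15675\right) 12401 = -194385675$)
$\frac{C{\left(133,297 \right)}}{B} = \frac{\sqrt{297^{2} + 133^{2}}}{-194385675} = \sqrt{88209 + 17689} \left(- \frac{1}{194385675}\right) = \sqrt{105898} \left(- \frac{1}{194385675}\right) = - \frac{\sqrt{105898}}{194385675}$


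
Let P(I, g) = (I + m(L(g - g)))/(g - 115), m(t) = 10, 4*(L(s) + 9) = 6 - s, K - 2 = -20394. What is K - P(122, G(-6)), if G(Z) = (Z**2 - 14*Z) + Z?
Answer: -20260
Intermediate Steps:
G(Z) = Z**2 - 13*Z
K = -20392 (K = 2 - 20394 = -20392)
L(s) = -15/2 - s/4 (L(s) = -9 + (6 - s)/4 = -9 + (3/2 - s/4) = -15/2 - s/4)
P(I, g) = (10 + I)/(-115 + g) (P(I, g) = (I + 10)/(g - 115) = (10 + I)/(-115 + g))
K - P(122, G(-6)) = -20392 - (10 + 122)/(-115 - 6*(-13 - 6)) = -20392 - 132/(-115 - 6*(-19)) = -20392 - 132/(-115 + 114) = -20392 - 132/(-1) = -20392 - (-1)*132 = -20392 - 1*(-132) = -20392 + 132 = -20260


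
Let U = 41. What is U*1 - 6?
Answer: 35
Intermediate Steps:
U*1 - 6 = 41*1 - 6 = 41 - 6 = 35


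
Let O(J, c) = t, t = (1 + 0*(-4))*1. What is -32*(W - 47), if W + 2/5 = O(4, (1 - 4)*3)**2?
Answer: 7424/5 ≈ 1484.8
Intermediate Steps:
t = 1 (t = (1 + 0)*1 = 1*1 = 1)
O(J, c) = 1
W = 3/5 (W = -2/5 + 1**2 = -2/5 + 1 = 3/5 ≈ 0.60000)
-32*(W - 47) = -32*(3/5 - 47) = -32*(-232/5) = 7424/5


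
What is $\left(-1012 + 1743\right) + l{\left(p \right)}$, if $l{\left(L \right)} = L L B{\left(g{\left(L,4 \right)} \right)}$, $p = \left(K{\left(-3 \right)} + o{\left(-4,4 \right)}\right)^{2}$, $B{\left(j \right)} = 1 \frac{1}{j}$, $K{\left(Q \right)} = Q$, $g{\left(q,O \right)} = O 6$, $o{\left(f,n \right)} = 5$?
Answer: $\frac{2195}{3} \approx 731.67$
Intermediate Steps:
$g{\left(q,O \right)} = 6 O$
$B{\left(j \right)} = \frac{1}{j}$
$p = 4$ ($p = \left(-3 + 5\right)^{2} = 2^{2} = 4$)
$l{\left(L \right)} = \frac{L^{2}}{24}$ ($l{\left(L \right)} = \frac{L L}{6 \cdot 4} = \frac{L^{2}}{24}$)
$\left(-1012 + 1743\right) + l{\left(p \right)} = \left(-1012 + 1743\right) + \frac{4^{2}}{24} = 731 + \frac{1}{24} \cdot 16 = 731 + \frac{2}{3} = \frac{2195}{3}$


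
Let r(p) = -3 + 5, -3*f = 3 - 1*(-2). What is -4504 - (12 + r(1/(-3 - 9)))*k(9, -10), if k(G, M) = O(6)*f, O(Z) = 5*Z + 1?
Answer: -11342/3 ≈ -3780.7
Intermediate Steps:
O(Z) = 1 + 5*Z
f = -5/3 (f = -(3 - 1*(-2))/3 = -(3 + 2)/3 = -1/3*5 = -5/3 ≈ -1.6667)
r(p) = 2
k(G, M) = -155/3 (k(G, M) = (1 + 5*6)*(-5/3) = (1 + 30)*(-5/3) = 31*(-5/3) = -155/3)
-4504 - (12 + r(1/(-3 - 9)))*k(9, -10) = -4504 - (12 + 2)*(-155)/3 = -4504 - 14*(-155)/3 = -4504 - 1*(-2170/3) = -4504 + 2170/3 = -11342/3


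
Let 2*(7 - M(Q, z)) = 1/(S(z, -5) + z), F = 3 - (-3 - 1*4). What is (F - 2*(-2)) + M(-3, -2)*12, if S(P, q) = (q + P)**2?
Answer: 4600/47 ≈ 97.872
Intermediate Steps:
S(P, q) = (P + q)**2
F = 10 (F = 3 - (-3 - 4) = 3 - 1*(-7) = 3 + 7 = 10)
M(Q, z) = 7 - 1/(2*(z + (-5 + z)**2)) (M(Q, z) = 7 - 1/(2*((z - 5)**2 + z)) = 7 - 1/(2*((-5 + z)**2 + z)) = 7 - 1/(2*(z + (-5 + z)**2)))
(F - 2*(-2)) + M(-3, -2)*12 = (10 - 2*(-2)) + ((349 - 126*(-2) + 14*(-2)**2)/(2*(25 + (-2)**2 - 9*(-2))))*12 = (10 + 4) + ((349 + 252 + 14*4)/(2*(25 + 4 + 18)))*12 = 14 + ((1/2)*(349 + 252 + 56)/47)*12 = 14 + ((1/2)*(1/47)*657)*12 = 14 + (657/94)*12 = 14 + 3942/47 = 4600/47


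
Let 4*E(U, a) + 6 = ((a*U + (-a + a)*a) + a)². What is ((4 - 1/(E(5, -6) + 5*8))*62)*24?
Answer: 4312224/725 ≈ 5947.9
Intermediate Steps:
E(U, a) = -3/2 + (a + U*a)²/4 (E(U, a) = -3/2 + ((a*U + (-a + a)*a) + a)²/4 = -3/2 + ((U*a + 0*a) + a)²/4 = -3/2 + ((U*a + 0) + a)²/4 = -3/2 + (U*a + a)²/4 = -3/2 + (a + U*a)²/4)
((4 - 1/(E(5, -6) + 5*8))*62)*24 = ((4 - 1/((-3/2 + (¼)*(-6)²*(1 + 5)²) + 5*8))*62)*24 = ((4 - 1/((-3/2 + (¼)*36*6²) + 40))*62)*24 = ((4 - 1/((-3/2 + (¼)*36*36) + 40))*62)*24 = ((4 - 1/((-3/2 + 324) + 40))*62)*24 = ((4 - 1/(645/2 + 40))*62)*24 = ((4 - 1/725/2)*62)*24 = ((4 - 1*2/725)*62)*24 = ((4 - 2/725)*62)*24 = ((2898/725)*62)*24 = (179676/725)*24 = 4312224/725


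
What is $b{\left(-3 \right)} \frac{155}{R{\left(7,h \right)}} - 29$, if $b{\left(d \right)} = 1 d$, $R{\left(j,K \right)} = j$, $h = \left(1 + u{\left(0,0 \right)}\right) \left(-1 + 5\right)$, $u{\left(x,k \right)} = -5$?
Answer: $- \frac{668}{7} \approx -95.429$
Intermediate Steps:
$h = -16$ ($h = \left(1 - 5\right) \left(-1 + 5\right) = \left(-4\right) 4 = -16$)
$b{\left(d \right)} = d$
$b{\left(-3 \right)} \frac{155}{R{\left(7,h \right)}} - 29 = - 3 \cdot \frac{155}{7} - 29 = - 3 \cdot 155 \cdot \frac{1}{7} - 29 = \left(-3\right) \frac{155}{7} - 29 = - \frac{465}{7} - 29 = - \frac{668}{7}$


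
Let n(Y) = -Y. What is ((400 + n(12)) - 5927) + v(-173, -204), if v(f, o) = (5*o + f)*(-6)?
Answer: 1619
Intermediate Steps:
v(f, o) = -30*o - 6*f (v(f, o) = (f + 5*o)*(-6) = -30*o - 6*f)
((400 + n(12)) - 5927) + v(-173, -204) = ((400 - 1*12) - 5927) + (-30*(-204) - 6*(-173)) = ((400 - 12) - 5927) + (6120 + 1038) = (388 - 5927) + 7158 = -5539 + 7158 = 1619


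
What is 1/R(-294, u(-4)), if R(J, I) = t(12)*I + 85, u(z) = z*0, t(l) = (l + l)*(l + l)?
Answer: 1/85 ≈ 0.011765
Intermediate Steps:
t(l) = 4*l² (t(l) = (2*l)*(2*l) = 4*l²)
u(z) = 0
R(J, I) = 85 + 576*I (R(J, I) = (4*12²)*I + 85 = (4*144)*I + 85 = 576*I + 85 = 85 + 576*I)
1/R(-294, u(-4)) = 1/(85 + 576*0) = 1/(85 + 0) = 1/85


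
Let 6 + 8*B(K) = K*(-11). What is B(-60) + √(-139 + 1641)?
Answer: 327/4 + √1502 ≈ 120.51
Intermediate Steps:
B(K) = -¾ - 11*K/8 (B(K) = -¾ + (K*(-11))/8 = -¾ + (-11*K)/8 = -¾ - 11*K/8)
B(-60) + √(-139 + 1641) = (-¾ - 11/8*(-60)) + √(-139 + 1641) = (-¾ + 165/2) + √1502 = 327/4 + √1502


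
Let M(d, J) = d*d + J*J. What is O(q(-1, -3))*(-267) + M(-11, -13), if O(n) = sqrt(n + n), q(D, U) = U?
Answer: 290 - 267*I*sqrt(6) ≈ 290.0 - 654.01*I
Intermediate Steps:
M(d, J) = J**2 + d**2 (M(d, J) = d**2 + J**2 = J**2 + d**2)
O(n) = sqrt(2)*sqrt(n) (O(n) = sqrt(2*n) = sqrt(2)*sqrt(n))
O(q(-1, -3))*(-267) + M(-11, -13) = (sqrt(2)*sqrt(-3))*(-267) + ((-13)**2 + (-11)**2) = (sqrt(2)*(I*sqrt(3)))*(-267) + (169 + 121) = (I*sqrt(6))*(-267) + 290 = -267*I*sqrt(6) + 290 = 290 - 267*I*sqrt(6)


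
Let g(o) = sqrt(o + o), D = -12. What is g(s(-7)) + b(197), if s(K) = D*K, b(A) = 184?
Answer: 184 + 2*sqrt(42) ≈ 196.96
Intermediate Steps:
s(K) = -12*K
g(o) = sqrt(2)*sqrt(o) (g(o) = sqrt(2*o) = sqrt(2)*sqrt(o))
g(s(-7)) + b(197) = sqrt(2)*sqrt(-12*(-7)) + 184 = sqrt(2)*sqrt(84) + 184 = sqrt(2)*(2*sqrt(21)) + 184 = 2*sqrt(42) + 184 = 184 + 2*sqrt(42)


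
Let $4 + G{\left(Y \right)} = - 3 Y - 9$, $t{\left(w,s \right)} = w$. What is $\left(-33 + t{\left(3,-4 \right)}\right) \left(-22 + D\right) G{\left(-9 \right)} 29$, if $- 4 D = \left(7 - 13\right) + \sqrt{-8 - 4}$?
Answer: $249690 + 6090 i \sqrt{3} \approx 2.4969 \cdot 10^{5} + 10548.0 i$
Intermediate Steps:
$G{\left(Y \right)} = -13 - 3 Y$ ($G{\left(Y \right)} = -4 - \left(9 + 3 Y\right) = -13 - 3 Y$)
$D = \frac{3}{2} - \frac{i \sqrt{3}}{2}$ ($D = - \frac{\left(7 - 13\right) + \sqrt{-8 - 4}}{4} = - \frac{-6 + \sqrt{-12}}{4} = - \frac{-6 + 2 i \sqrt{3}}{4} = \frac{3}{2} - \frac{i \sqrt{3}}{2} \approx 1.5 - 0.86602 i$)
$\left(-33 + t{\left(3,-4 \right)}\right) \left(-22 + D\right) G{\left(-9 \right)} 29 = \left(-33 + 3\right) \left(-22 + \left(\frac{3}{2} - \frac{i \sqrt{3}}{2}\right)\right) \left(-13 - -27\right) 29 = - 30 \left(- \frac{41}{2} - \frac{i \sqrt{3}}{2}\right) \left(-13 + 27\right) 29 = \left(615 + 15 i \sqrt{3}\right) 14 \cdot 29 = \left(8610 + 210 i \sqrt{3}\right) 29 = 249690 + 6090 i \sqrt{3}$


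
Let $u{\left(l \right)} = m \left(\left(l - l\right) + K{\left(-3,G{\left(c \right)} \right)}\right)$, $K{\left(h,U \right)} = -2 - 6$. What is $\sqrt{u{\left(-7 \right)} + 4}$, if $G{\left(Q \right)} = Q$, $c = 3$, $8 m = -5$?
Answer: $3$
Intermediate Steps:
$m = - \frac{5}{8}$ ($m = \frac{1}{8} \left(-5\right) = - \frac{5}{8} \approx -0.625$)
$K{\left(h,U \right)} = -8$ ($K{\left(h,U \right)} = -2 - 6 = -8$)
$u{\left(l \right)} = 5$ ($u{\left(l \right)} = - \frac{5 \left(\left(l - l\right) - 8\right)}{8} = - \frac{5 \left(0 - 8\right)}{8} = \left(- \frac{5}{8}\right) \left(-8\right) = 5$)
$\sqrt{u{\left(-7 \right)} + 4} = \sqrt{5 + 4} = \sqrt{9} = 3$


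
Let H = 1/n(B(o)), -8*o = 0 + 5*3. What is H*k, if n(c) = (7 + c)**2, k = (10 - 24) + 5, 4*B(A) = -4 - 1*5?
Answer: -144/361 ≈ -0.39889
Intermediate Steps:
o = -15/8 (o = -(0 + 5*3)/8 = -(0 + 15)/8 = -1/8*15 = -15/8 ≈ -1.8750)
B(A) = -9/4 (B(A) = (-4 - 1*5)/4 = (-4 - 5)/4 = (1/4)*(-9) = -9/4)
k = -9 (k = -14 + 5 = -9)
H = 16/361 (H = 1/((7 - 9/4)**2) = 1/((19/4)**2) = 1/(361/16) = 16/361 ≈ 0.044321)
H*k = (16/361)*(-9) = -144/361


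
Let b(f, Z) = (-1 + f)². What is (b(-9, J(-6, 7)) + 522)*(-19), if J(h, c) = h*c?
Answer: -11818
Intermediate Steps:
J(h, c) = c*h
(b(-9, J(-6, 7)) + 522)*(-19) = ((-1 - 9)² + 522)*(-19) = ((-10)² + 522)*(-19) = (100 + 522)*(-19) = 622*(-19) = -11818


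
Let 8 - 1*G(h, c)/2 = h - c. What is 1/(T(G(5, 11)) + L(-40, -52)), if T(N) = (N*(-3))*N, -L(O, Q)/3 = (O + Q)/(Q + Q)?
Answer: -26/61221 ≈ -0.00042469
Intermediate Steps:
L(O, Q) = -3*(O + Q)/(2*Q) (L(O, Q) = -3*(O + Q)/(Q + Q) = -3*(O + Q)/(2*Q))
G(h, c) = 16 - 2*h + 2*c (G(h, c) = 16 - 2*(h - c) = 16 + (-2*h + 2*c) = 16 - 2*h + 2*c)
T(N) = -3*N² (T(N) = (-3*N)*N = -3*N²)
1/(T(G(5, 11)) + L(-40, -52)) = 1/(-3*(16 - 2*5 + 2*11)² + (3/2)*(-1*(-40) - 1*(-52))/(-52)) = 1/(-3*(16 - 10 + 22)² + (3/2)*(-1/52)*(40 + 52)) = 1/(-3*28² + (3/2)*(-1/52)*92) = 1/(-3*784 - 69/26) = 1/(-2352 - 69/26) = 1/(-61221/26) = -26/61221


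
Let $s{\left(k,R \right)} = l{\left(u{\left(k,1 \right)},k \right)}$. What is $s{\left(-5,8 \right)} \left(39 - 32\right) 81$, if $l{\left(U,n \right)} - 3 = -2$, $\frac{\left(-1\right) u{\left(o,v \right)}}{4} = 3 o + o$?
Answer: $567$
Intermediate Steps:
$u{\left(o,v \right)} = - 16 o$ ($u{\left(o,v \right)} = - 4 \left(3 o + o\right) = - 4 \cdot 4 o = - 16 o$)
$l{\left(U,n \right)} = 1$ ($l{\left(U,n \right)} = 3 - 2 = 1$)
$s{\left(k,R \right)} = 1$
$s{\left(-5,8 \right)} \left(39 - 32\right) 81 = 1 \left(39 - 32\right) 81 = 1 \cdot 7 \cdot 81 = 7 \cdot 81 = 567$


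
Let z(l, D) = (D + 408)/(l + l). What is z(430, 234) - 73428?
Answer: -31573719/430 ≈ -73427.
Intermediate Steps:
z(l, D) = (408 + D)/(2*l) (z(l, D) = (408 + D)/((2*l)) = (408 + D)*(1/(2*l)) = (408 + D)/(2*l))
z(430, 234) - 73428 = (½)*(408 + 234)/430 - 73428 = (½)*(1/430)*642 - 73428 = 321/430 - 73428 = -31573719/430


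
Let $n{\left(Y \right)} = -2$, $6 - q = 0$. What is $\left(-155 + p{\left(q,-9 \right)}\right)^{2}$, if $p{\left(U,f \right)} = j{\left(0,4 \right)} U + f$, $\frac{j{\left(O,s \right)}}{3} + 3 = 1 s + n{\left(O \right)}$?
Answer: $33124$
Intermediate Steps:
$q = 6$ ($q = 6 - 0 = 6 + 0 = 6$)
$j{\left(O,s \right)} = -15 + 3 s$ ($j{\left(O,s \right)} = -9 + 3 \left(1 s - 2\right) = -9 + 3 \left(s - 2\right) = -9 + 3 \left(-2 + s\right) = -9 + \left(-6 + 3 s\right) = -15 + 3 s$)
$p{\left(U,f \right)} = f - 3 U$ ($p{\left(U,f \right)} = \left(-15 + 3 \cdot 4\right) U + f = \left(-15 + 12\right) U + f = - 3 U + f = f - 3 U$)
$\left(-155 + p{\left(q,-9 \right)}\right)^{2} = \left(-155 - 27\right)^{2} = \left(-182\right)^{2} = 33124$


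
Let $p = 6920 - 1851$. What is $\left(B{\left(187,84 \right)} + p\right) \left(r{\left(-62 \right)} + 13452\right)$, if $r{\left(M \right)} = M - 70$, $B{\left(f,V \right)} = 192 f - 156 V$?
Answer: $371215080$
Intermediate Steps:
$B{\left(f,V \right)} = - 156 V + 192 f$
$p = 5069$
$r{\left(M \right)} = -70 + M$ ($r{\left(M \right)} = M - 70 = -70 + M$)
$\left(B{\left(187,84 \right)} + p\right) \left(r{\left(-62 \right)} + 13452\right) = \left(\left(\left(-156\right) 84 + 192 \cdot 187\right) + 5069\right) \left(\left(-70 - 62\right) + 13452\right) = \left(\left(-13104 + 35904\right) + 5069\right) \left(-132 + 13452\right) = \left(22800 + 5069\right) 13320 = 27869 \cdot 13320 = 371215080$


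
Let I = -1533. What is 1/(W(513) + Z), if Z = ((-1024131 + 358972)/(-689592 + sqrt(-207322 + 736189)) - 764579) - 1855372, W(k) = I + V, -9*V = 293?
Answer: -11219639442162935301/29412459722866871382934718 - 17959293*sqrt(58763)/29412459722866871382934718 ≈ -3.8146e-7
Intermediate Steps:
V = -293/9 (V = -1/9*293 = -293/9 ≈ -32.556)
W(k) = -14090/9 (W(k) = -1533 - 293/9 = -14090/9)
Z = -2619951 - 665159/(-689592 + 3*sqrt(58763)) (Z = (-665159/(-689592 + sqrt(528867)) - 764579) - 1855372 = (-665159/(-689592 + 3*sqrt(58763)) - 764579) - 1855372 = (-764579 - 665159/(-689592 + 3*sqrt(58763))) - 1855372 = -2619951 - 665159/(-689592 + 3*sqrt(58763)) ≈ -2.6200e+6)
1/(W(513) + Z) = 1/(-14090/9 + (-415294041907510873/158512199199 + 665159*sqrt(58763)/158512199199)) = 1/(-1246626604684770589/475536597597 + 665159*sqrt(58763)/158512199199)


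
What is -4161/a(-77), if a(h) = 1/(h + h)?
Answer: 640794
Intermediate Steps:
a(h) = 1/(2*h)
-4161/a(-77) = -4161/((1/2)/(-77)) = -4161/((1/2)*(-1/77)) = -4161/(-1/154) = -4161*(-154) = 640794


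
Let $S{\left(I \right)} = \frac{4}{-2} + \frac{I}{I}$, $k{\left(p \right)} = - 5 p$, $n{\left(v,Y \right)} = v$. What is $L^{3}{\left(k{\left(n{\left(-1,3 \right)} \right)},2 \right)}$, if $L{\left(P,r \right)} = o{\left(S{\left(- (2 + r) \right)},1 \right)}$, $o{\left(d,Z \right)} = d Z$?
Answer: $-1$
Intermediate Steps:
$S{\left(I \right)} = -1$ ($S{\left(I \right)} = 4 \left(- \frac{1}{2}\right) + 1 = -2 + 1 = -1$)
$o{\left(d,Z \right)} = Z d$
$L{\left(P,r \right)} = -1$ ($L{\left(P,r \right)} = 1 \left(-1\right) = -1$)
$L^{3}{\left(k{\left(n{\left(-1,3 \right)} \right)},2 \right)} = \left(-1\right)^{3} = -1$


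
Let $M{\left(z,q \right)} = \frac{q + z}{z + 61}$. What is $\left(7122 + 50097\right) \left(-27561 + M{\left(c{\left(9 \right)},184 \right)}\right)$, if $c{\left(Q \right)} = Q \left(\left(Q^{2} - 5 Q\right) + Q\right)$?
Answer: $- \frac{734854290303}{466} \approx -1.5769 \cdot 10^{9}$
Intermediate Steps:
$c{\left(Q \right)} = Q \left(Q^{2} - 4 Q\right)$
$M{\left(z,q \right)} = \frac{q + z}{61 + z}$
$\left(7122 + 50097\right) \left(-27561 + M{\left(c{\left(9 \right)},184 \right)}\right) = \left(7122 + 50097\right) \left(-27561 + \frac{184 + 9^{2} \left(-4 + 9\right)}{61 + 9^{2} \left(-4 + 9\right)}\right) = 57219 \left(-27561 + \frac{184 + 81 \cdot 5}{61 + 81 \cdot 5}\right) = 57219 \left(-27561 + \frac{184 + 405}{61 + 405}\right) = 57219 \left(-27561 + \frac{1}{466} \cdot 589\right) = 57219 \left(-27561 + \frac{589}{466}\right) = 57219 \left(- \frac{12842837}{466}\right) = - \frac{734854290303}{466}$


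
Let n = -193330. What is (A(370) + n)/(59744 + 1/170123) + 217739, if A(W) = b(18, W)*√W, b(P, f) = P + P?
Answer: 2213028966712517/10163828513 + 6124428*√370/10163828513 ≈ 2.1774e+5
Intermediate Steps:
b(P, f) = 2*P
A(W) = 36*√W (A(W) = (2*18)*√W = 36*√W)
(A(370) + n)/(59744 + 1/170123) + 217739 = (36*√370 - 193330)/(59744 + 1/170123) + 217739 = (-193330 + 36*√370)/(59744 + 1/170123) + 217739 = (-193330 + 36*√370)/(10163828513/170123) + 217739 = (-193330 + 36*√370)*(170123/10163828513) + 217739 = (-32889879590/10163828513 + 6124428*√370/10163828513) + 217739 = 2213028966712517/10163828513 + 6124428*√370/10163828513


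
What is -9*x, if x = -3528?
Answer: 31752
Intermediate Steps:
-9*x = -9*(-3528) = 31752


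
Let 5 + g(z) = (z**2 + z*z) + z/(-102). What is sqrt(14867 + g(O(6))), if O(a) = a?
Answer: sqrt(4315909)/17 ≈ 122.20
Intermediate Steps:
g(z) = -5 + 2*z**2 - z/102 (g(z) = -5 + ((z**2 + z*z) + z/(-102)) = -5 + ((z**2 + z**2) + z*(-1/102)) = -5 + (2*z**2 - z/102) = -5 + 2*z**2 - z/102)
sqrt(14867 + g(O(6))) = sqrt(14867 + (-5 + 2*6**2 - 1/102*6)) = sqrt(14867 + (-5 + 2*36 - 1/17)) = sqrt(14867 + (-5 + 72 - 1/17)) = sqrt(14867 + 1138/17) = sqrt(253877/17) = sqrt(4315909)/17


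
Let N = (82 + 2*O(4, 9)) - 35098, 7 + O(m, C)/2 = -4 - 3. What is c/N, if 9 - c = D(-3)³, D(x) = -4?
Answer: -73/35072 ≈ -0.0020814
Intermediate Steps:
O(m, C) = -28 (O(m, C) = -14 + 2*(-4 - 3) = -14 + 2*(-7) = -14 - 14 = -28)
N = -35072 (N = (82 + 2*(-28)) - 35098 = (82 - 56) - 35098 = 26 - 35098 = -35072)
c = 73 (c = 9 - 1*(-4)³ = 9 - 1*(-64) = 9 + 64 = 73)
c/N = 73/(-35072) = 73*(-1/35072) = -73/35072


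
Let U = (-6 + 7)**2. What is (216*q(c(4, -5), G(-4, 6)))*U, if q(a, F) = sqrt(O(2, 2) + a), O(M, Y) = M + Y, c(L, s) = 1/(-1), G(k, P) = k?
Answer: 216*sqrt(3) ≈ 374.12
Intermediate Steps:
c(L, s) = -1
U = 1 (U = 1**2 = 1)
q(a, F) = sqrt(4 + a) (q(a, F) = sqrt((2 + 2) + a) = sqrt(4 + a))
(216*q(c(4, -5), G(-4, 6)))*U = (216*sqrt(4 - 1))*1 = (216*sqrt(3))*1 = 216*sqrt(3)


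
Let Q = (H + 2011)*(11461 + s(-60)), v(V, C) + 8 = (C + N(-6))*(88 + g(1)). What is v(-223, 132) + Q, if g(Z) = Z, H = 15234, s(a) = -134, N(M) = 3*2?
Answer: 195346389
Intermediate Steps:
N(M) = 6
v(V, C) = 526 + 89*C (v(V, C) = -8 + (C + 6)*(88 + 1) = -8 + (6 + C)*89 = -8 + (534 + 89*C) = 526 + 89*C)
Q = 195334115 (Q = (15234 + 2011)*(11461 - 134) = 17245*11327 = 195334115)
v(-223, 132) + Q = (526 + 89*132) + 195334115 = (526 + 11748) + 195334115 = 12274 + 195334115 = 195346389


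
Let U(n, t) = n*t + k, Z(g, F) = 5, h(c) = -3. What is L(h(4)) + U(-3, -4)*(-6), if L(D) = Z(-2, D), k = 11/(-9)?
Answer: -179/3 ≈ -59.667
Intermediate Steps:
k = -11/9 (k = 11*(-⅑) = -11/9 ≈ -1.2222)
L(D) = 5
U(n, t) = -11/9 + n*t (U(n, t) = n*t - 11/9 = -11/9 + n*t)
L(h(4)) + U(-3, -4)*(-6) = 5 + (-11/9 - 3*(-4))*(-6) = 5 + (-11/9 + 12)*(-6) = 5 + (97/9)*(-6) = 5 - 194/3 = -179/3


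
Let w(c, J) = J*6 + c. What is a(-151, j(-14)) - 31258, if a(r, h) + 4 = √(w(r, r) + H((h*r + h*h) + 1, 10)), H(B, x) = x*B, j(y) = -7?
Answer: -31262 + √10013 ≈ -31162.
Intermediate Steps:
w(c, J) = c + 6*J (w(c, J) = 6*J + c = c + 6*J)
H(B, x) = B*x
a(r, h) = -4 + √(10 + 7*r + 10*h² + 10*h*r) (a(r, h) = -4 + √((r + 6*r) + ((h*r + h*h) + 1)*10) = -4 + √(7*r + ((h*r + h²) + 1)*10) = -4 + √(7*r + ((h² + h*r) + 1)*10) = -4 + √(7*r + (1 + h² + h*r)*10) = -4 + √(7*r + (10 + 10*h² + 10*h*r)) = -4 + √(10 + 7*r + 10*h² + 10*h*r))
a(-151, j(-14)) - 31258 = (-4 + √(10 + 7*(-151) + 10*(-7)² + 10*(-7)*(-151))) - 31258 = (-4 + √(10 - 1057 + 10*49 + 10570)) - 31258 = (-4 + √(10 - 1057 + 490 + 10570)) - 31258 = (-4 + √10013) - 31258 = -31262 + √10013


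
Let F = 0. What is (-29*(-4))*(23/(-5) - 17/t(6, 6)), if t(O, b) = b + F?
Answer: -12934/15 ≈ -862.27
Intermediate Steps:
t(O, b) = b (t(O, b) = b + 0 = b)
(-29*(-4))*(23/(-5) - 17/t(6, 6)) = (-29*(-4))*(23/(-5) - 17/6) = 116*(23*(-⅕) - 17*⅙) = 116*(-23/5 - 17/6) = 116*(-223/30) = -12934/15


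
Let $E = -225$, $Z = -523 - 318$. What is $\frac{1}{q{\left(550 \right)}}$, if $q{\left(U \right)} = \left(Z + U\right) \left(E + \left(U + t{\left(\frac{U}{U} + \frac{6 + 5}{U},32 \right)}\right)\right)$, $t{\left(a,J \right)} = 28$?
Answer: $- \frac{1}{102723} \approx -9.7349 \cdot 10^{-6}$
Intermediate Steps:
$Z = -841$ ($Z = -523 - 318 = -841$)
$q{\left(U \right)} = \left(-841 + U\right) \left(-197 + U\right)$ ($q{\left(U \right)} = \left(-841 + U\right) \left(-225 + \left(U + 28\right)\right) = \left(-841 + U\right) \left(-225 + \left(28 + U\right)\right) = \left(-841 + U\right) \left(-197 + U\right)$)
$\frac{1}{q{\left(550 \right)}} = \frac{1}{165677 + 550^{2} - 570900} = \frac{1}{165677 + 302500 - 570900} = \frac{1}{-102723} = - \frac{1}{102723}$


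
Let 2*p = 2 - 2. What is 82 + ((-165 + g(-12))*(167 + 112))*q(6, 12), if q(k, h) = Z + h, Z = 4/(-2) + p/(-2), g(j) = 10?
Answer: -432368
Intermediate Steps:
p = 0 (p = (2 - 2)/2 = (½)*0 = 0)
Z = -2 (Z = 4/(-2) + 0/(-2) = 4*(-½) + 0*(-½) = -2 + 0 = -2)
q(k, h) = -2 + h
82 + ((-165 + g(-12))*(167 + 112))*q(6, 12) = 82 + ((-165 + 10)*(167 + 112))*(-2 + 12) = 82 - 155*279*10 = 82 - 43245*10 = 82 - 432450 = -432368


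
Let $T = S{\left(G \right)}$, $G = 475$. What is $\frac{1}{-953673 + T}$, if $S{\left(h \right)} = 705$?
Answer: $- \frac{1}{952968} \approx -1.0494 \cdot 10^{-6}$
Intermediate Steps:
$T = 705$
$\frac{1}{-953673 + T} = \frac{1}{-953673 + 705} = \frac{1}{-952968} = - \frac{1}{952968}$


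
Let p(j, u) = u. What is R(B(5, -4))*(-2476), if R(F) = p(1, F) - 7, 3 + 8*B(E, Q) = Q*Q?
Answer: 26617/2 ≈ 13309.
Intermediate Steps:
B(E, Q) = -3/8 + Q²/8 (B(E, Q) = -3/8 + (Q*Q)/8 = -3/8 + Q²/8)
R(F) = -7 + F (R(F) = F - 7 = -7 + F)
R(B(5, -4))*(-2476) = (-7 + (-3/8 + (⅛)*(-4)²))*(-2476) = (-7 + (-3/8 + (⅛)*16))*(-2476) = (-7 + (-3/8 + 2))*(-2476) = (-7 + 13/8)*(-2476) = -43/8*(-2476) = 26617/2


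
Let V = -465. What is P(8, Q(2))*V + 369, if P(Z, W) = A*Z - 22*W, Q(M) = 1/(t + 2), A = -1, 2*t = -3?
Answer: 24549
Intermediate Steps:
t = -3/2 (t = (1/2)*(-3) = -3/2 ≈ -1.5000)
Q(M) = 2 (Q(M) = 1/(-3/2 + 2) = 1/(1/2) = 2)
P(Z, W) = -Z - 22*W
P(8, Q(2))*V + 369 = (-1*8 - 22*2)*(-465) + 369 = (-8 - 44)*(-465) + 369 = -52*(-465) + 369 = 24180 + 369 = 24549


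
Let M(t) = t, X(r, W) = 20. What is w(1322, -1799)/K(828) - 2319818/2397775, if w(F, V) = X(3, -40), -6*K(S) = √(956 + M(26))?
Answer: -2319818/2397775 - 60*√982/491 ≈ -4.7968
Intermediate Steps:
K(S) = -√982/6 (K(S) = -√(956 + 26)/6 = -√982/6)
w(F, V) = 20
w(1322, -1799)/K(828) - 2319818/2397775 = 20/((-√982/6)) - 2319818/2397775 = 20*(-3*√982/491) - 2319818*1/2397775 = -60*√982/491 - 2319818/2397775 = -2319818/2397775 - 60*√982/491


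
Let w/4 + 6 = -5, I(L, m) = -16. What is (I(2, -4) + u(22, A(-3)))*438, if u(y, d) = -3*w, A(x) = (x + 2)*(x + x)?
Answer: 50808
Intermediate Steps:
A(x) = 2*x*(2 + x) (A(x) = (2 + x)*(2*x) = 2*x*(2 + x))
w = -44 (w = -24 + 4*(-5) = -24 - 20 = -44)
u(y, d) = 132 (u(y, d) = -3*(-44) = 132)
(I(2, -4) + u(22, A(-3)))*438 = (-16 + 132)*438 = 116*438 = 50808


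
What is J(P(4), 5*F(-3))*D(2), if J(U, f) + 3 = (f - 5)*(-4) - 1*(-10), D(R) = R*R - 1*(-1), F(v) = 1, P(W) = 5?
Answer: 35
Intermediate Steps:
D(R) = 1 + R**2 (D(R) = R**2 + 1 = 1 + R**2)
J(U, f) = 27 - 4*f (J(U, f) = -3 + ((f - 5)*(-4) - 1*(-10)) = -3 + ((-5 + f)*(-4) + 10) = -3 + ((20 - 4*f) + 10) = -3 + (30 - 4*f) = 27 - 4*f)
J(P(4), 5*F(-3))*D(2) = (27 - 20)*(1 + 2**2) = (27 - 4*5)*(1 + 4) = (27 - 20)*5 = 7*5 = 35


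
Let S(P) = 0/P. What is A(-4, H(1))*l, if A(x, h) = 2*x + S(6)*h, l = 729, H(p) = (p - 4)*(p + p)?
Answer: -5832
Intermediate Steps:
S(P) = 0
H(p) = 2*p*(-4 + p) (H(p) = (-4 + p)*(2*p) = 2*p*(-4 + p))
A(x, h) = 2*x (A(x, h) = 2*x + 0*h = 2*x + 0 = 2*x)
A(-4, H(1))*l = (2*(-4))*729 = -8*729 = -5832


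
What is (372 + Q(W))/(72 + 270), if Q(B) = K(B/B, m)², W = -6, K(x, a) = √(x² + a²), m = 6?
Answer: 409/342 ≈ 1.1959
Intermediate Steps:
K(x, a) = √(a² + x²)
Q(B) = 37 (Q(B) = (√(6² + (B/B)²))² = (√(36 + 1²))² = (√(36 + 1))² = (√37)² = 37)
(372 + Q(W))/(72 + 270) = (372 + 37)/(72 + 270) = 409/342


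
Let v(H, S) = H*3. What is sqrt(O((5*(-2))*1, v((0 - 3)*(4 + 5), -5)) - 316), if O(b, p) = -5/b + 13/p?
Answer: I*sqrt(102274)/18 ≈ 17.767*I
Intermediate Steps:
v(H, S) = 3*H
sqrt(O((5*(-2))*1, v((0 - 3)*(4 + 5), -5)) - 316) = sqrt((-5/((5*(-2))*1) + 13/((3*((0 - 3)*(4 + 5))))) - 316) = sqrt((-5/((-10*1)) + 13/((3*(-3*9)))) - 316) = sqrt((-5/(-10) + 13/((3*(-27)))) - 316) = sqrt((-5*(-1/10) + 13/(-81)) - 316) = sqrt((1/2 + 13*(-1/81)) - 316) = sqrt((1/2 - 13/81) - 316) = sqrt(55/162 - 316) = sqrt(-51137/162) = I*sqrt(102274)/18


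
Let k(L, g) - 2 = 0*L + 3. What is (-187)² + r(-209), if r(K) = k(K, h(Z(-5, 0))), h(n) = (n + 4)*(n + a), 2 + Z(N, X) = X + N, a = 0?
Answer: 34974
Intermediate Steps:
Z(N, X) = -2 + N + X (Z(N, X) = -2 + (X + N) = -2 + (N + X) = -2 + N + X)
h(n) = n*(4 + n) (h(n) = (n + 4)*(n + 0) = (4 + n)*n = n*(4 + n))
k(L, g) = 5 (k(L, g) = 2 + (0*L + 3) = 2 + (0 + 3) = 2 + 3 = 5)
r(K) = 5
(-187)² + r(-209) = (-187)² + 5 = 34969 + 5 = 34974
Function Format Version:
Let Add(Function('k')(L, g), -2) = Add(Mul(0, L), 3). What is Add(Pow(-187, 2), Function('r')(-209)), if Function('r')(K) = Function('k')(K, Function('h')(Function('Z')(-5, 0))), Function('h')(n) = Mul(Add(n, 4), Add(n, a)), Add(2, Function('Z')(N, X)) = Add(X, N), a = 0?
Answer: 34974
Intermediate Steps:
Function('Z')(N, X) = Add(-2, N, X) (Function('Z')(N, X) = Add(-2, Add(X, N)) = Add(-2, Add(N, X)) = Add(-2, N, X))
Function('h')(n) = Mul(n, Add(4, n)) (Function('h')(n) = Mul(Add(n, 4), Add(n, 0)) = Mul(Add(4, n), n) = Mul(n, Add(4, n)))
Function('k')(L, g) = 5 (Function('k')(L, g) = Add(2, Add(Mul(0, L), 3)) = Add(2, Add(0, 3)) = Add(2, 3) = 5)
Function('r')(K) = 5
Add(Pow(-187, 2), Function('r')(-209)) = Add(Pow(-187, 2), 5) = Add(34969, 5) = 34974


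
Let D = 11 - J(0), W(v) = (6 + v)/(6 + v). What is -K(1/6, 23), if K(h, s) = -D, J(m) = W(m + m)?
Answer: 10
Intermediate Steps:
W(v) = 1
J(m) = 1
D = 10 (D = 11 - 1*1 = 11 - 1 = 10)
K(h, s) = -10 (K(h, s) = -1*10 = -10)
-K(1/6, 23) = -1*(-10) = 10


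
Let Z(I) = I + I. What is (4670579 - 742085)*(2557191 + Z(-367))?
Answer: 10043025985758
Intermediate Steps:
Z(I) = 2*I
(4670579 - 742085)*(2557191 + Z(-367)) = (4670579 - 742085)*(2557191 + 2*(-367)) = 3928494*(2557191 - 734) = 3928494*2556457 = 10043025985758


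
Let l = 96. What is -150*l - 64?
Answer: -14464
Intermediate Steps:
-150*l - 64 = -150*96 - 64 = -14400 - 64 = -14464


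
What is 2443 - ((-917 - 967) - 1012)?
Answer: 5339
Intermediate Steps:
2443 - ((-917 - 967) - 1012) = 2443 - (-1884 - 1012) = 2443 - 1*(-2896) = 2443 + 2896 = 5339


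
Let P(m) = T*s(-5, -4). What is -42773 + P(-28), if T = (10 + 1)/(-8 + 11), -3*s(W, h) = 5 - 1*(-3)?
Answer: -385045/9 ≈ -42783.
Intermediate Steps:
s(W, h) = -8/3 (s(W, h) = -(5 - 1*(-3))/3 = -(5 + 3)/3 = -⅓*8 = -8/3)
T = 11/3 ≈ 3.6667
P(m) = -88/9 (P(m) = (11/3)*(-8/3) = -88/9)
-42773 + P(-28) = -42773 - 88/9 = -385045/9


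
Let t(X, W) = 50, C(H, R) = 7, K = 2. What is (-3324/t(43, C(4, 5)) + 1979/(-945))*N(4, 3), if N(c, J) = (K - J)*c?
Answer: 1296052/4725 ≈ 274.30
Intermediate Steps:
N(c, J) = c*(2 - J) (N(c, J) = (2 - J)*c = c*(2 - J))
(-3324/t(43, C(4, 5)) + 1979/(-945))*N(4, 3) = (-3324/50 + 1979/(-945))*(4*(2 - 1*3)) = (-3324*1/50 + 1979*(-1/945))*(4*(2 - 3)) = (-1662/25 - 1979/945)*(4*(-1)) = -324013/4725*(-4) = 1296052/4725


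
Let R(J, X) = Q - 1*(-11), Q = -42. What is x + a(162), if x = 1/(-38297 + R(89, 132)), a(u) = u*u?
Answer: 1005880031/38328 ≈ 26244.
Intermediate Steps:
R(J, X) = -31 (R(J, X) = -42 - 1*(-11) = -42 + 11 = -31)
a(u) = u²
x = -1/38328 (x = 1/(-38297 - 31) = 1/(-38328) = -1/38328 ≈ -2.6091e-5)
x + a(162) = -1/38328 + 162² = -1/38328 + 26244 = 1005880031/38328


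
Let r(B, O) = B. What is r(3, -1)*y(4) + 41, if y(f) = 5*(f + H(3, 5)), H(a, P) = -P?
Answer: 26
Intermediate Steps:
y(f) = -25 + 5*f (y(f) = 5*(f - 1*5) = 5*(f - 5) = 5*(-5 + f) = -25 + 5*f)
r(3, -1)*y(4) + 41 = 3*(-25 + 5*4) + 41 = 3*(-25 + 20) + 41 = 3*(-5) + 41 = -15 + 41 = 26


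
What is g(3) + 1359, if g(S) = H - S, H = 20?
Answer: 1376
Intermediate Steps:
g(S) = 20 - S
g(3) + 1359 = (20 - 1*3) + 1359 = (20 - 3) + 1359 = 17 + 1359 = 1376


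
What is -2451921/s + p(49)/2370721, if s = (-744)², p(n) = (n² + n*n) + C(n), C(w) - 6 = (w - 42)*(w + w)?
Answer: -1936593159419/437426473152 ≈ -4.4272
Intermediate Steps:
C(w) = 6 + 2*w*(-42 + w) (C(w) = 6 + (w - 42)*(w + w) = 6 + (-42 + w)*(2*w) = 6 + 2*w*(-42 + w))
p(n) = 6 - 84*n + 4*n² (p(n) = (n² + n*n) + (6 - 84*n + 2*n²) = (n² + n²) + (6 - 84*n + 2*n²) = 2*n² + (6 - 84*n + 2*n²) = 6 - 84*n + 4*n²)
s = 553536
-2451921/s + p(49)/2370721 = -2451921/553536 + (6 - 84*49 + 4*49²)/2370721 = -2451921*1/553536 + (6 - 4116 + 4*2401)*(1/2370721) = -817307/184512 + (6 - 4116 + 9604)*(1/2370721) = -817307/184512 + 5494*(1/2370721) = -817307/184512 + 5494/2370721 = -1936593159419/437426473152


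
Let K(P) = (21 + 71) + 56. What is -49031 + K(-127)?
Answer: -48883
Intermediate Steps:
K(P) = 148 (K(P) = 92 + 56 = 148)
-49031 + K(-127) = -49031 + 148 = -48883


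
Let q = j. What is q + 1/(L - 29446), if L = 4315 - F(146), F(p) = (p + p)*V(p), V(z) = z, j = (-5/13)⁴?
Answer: 42323314/1935379043 ≈ 0.021868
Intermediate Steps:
j = 625/28561 (j = (-5*1/13)⁴ = (-5/13)⁴ = 625/28561 ≈ 0.021883)
q = 625/28561 ≈ 0.021883
F(p) = 2*p² (F(p) = (p + p)*p = (2*p)*p = 2*p²)
L = -38317 (L = 4315 - 2*146² = 4315 - 2*21316 = 4315 - 1*42632 = 4315 - 42632 = -38317)
q + 1/(L - 29446) = 625/28561 + 1/(-38317 - 29446) = 625/28561 + 1/(-67763) = 625/28561 - 1/67763 = 42323314/1935379043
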